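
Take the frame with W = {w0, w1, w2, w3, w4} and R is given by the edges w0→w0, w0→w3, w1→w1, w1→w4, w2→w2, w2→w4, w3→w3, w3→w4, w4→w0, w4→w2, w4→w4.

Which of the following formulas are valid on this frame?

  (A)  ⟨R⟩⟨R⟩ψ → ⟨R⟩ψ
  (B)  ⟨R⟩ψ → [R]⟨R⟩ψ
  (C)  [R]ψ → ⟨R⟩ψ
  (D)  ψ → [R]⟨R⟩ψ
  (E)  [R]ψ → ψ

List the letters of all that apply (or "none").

C, E

R is reflexive: each world relates to itself.
R is not symmetric: w0 R w3 but not w3 R w0.
R is not transitive: w0 R w3 and w3 R w4 but not w0 R w4.
R is not euclidean: w0 R w3 and w0 R w0 but not w3 R w0.
R is serial: every world has an R-successor.
(A) ⟨R⟩⟨R⟩ψ → ⟨R⟩ψ (the dual of axiom 4) characterises the transitive frames. R is not transitive — not valid.
(B) ⟨R⟩ψ → [R]⟨R⟩ψ is axiom 5; it is valid on a frame exactly when R is euclidean. R is not euclidean, so not valid.
(C) [R]ψ → ⟨R⟩ψ is axiom D, which corresponds to seriality. R is serial — valid.
(D) ψ → [R]⟨R⟩ψ is axiom B, which corresponds to symmetry. R is not symmetric — not valid.
(E) [R]ψ → ψ is axiom T, which corresponds to reflexivity. R is reflexive — valid.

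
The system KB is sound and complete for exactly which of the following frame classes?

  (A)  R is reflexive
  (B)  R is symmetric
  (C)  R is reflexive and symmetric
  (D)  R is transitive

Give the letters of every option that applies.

B

(A) this class determines T (= KT), not KB.
(B) KB is sound and complete for exactly this class.
(C) this class determines B (= KTB), not KB.
(D) this class determines K4, not KB.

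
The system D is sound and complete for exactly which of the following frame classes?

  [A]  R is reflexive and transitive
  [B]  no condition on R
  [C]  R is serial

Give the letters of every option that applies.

(A) this class determines S4, not D.
(B) this class determines K, not D.
(C) D is sound and complete for exactly this class.

C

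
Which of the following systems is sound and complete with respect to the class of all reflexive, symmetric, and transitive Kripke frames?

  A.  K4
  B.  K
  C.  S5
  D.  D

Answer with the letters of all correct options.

(A) K4 is determined by the class of transitive frames.
(B) K is determined by the class of arbitrary frames.
(C) S5 is determined by exactly this class.
(D) D is determined by the class of serial frames.

C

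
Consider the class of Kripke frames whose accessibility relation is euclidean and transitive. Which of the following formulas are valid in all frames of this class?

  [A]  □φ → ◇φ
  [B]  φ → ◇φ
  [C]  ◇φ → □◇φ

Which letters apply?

C

(A) axiom D: valid iff R is serial. Such an R need not be serial — not valid.
(B) φ → ◇φ is the dual of axiom T, which corresponds to reflexivity. Such an R need not be reflexive — not valid.
(C) ◇φ → □◇φ is axiom 5, which corresponds to the euclidean property. Every such R is euclidean — valid.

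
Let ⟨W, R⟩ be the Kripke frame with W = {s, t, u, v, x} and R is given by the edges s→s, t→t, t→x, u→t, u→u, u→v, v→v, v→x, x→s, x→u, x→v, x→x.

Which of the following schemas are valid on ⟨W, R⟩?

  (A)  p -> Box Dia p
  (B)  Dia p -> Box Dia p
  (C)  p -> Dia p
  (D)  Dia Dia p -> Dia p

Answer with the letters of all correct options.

R is reflexive: each world relates to itself.
R is not symmetric: t R x but not x R t.
R is not transitive: t R x and x R s but not t R s.
R is not euclidean: t R x and t R t but not x R t.
(A) p -> Box Dia p (axiom B) characterises the symmetric frames. R is not symmetric — not valid.
(B) axiom 5: valid iff R is euclidean. R is not euclidean — not valid.
(C) the dual of axiom T: valid iff R is reflexive. R is reflexive — valid.
(D) Dia Dia p -> Dia p (the dual of axiom 4) characterises the transitive frames. R is not transitive — not valid.

C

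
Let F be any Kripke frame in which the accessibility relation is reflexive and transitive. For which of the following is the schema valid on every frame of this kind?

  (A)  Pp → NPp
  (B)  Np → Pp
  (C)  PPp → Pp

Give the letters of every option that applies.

Reflexive relations are serial.
(A) Pp → NPp (axiom 5) characterises the euclidean frames. Such an R need not be euclidean — not valid.
(B) Np → Pp is axiom D, which corresponds to seriality. Every such R is serial — valid.
(C) PPp → Pp (the dual of axiom 4) characterises the transitive frames. Every such R is transitive — valid.

B, C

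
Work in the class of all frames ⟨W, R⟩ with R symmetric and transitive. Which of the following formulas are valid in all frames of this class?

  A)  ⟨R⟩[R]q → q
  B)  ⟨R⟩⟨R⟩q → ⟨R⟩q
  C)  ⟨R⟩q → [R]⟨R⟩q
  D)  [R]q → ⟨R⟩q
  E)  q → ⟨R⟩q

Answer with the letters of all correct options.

A, B, C

A symmetric transitive relation is euclidean (uRv and uRw give vRu by symmetry, then vRw by transitivity).
(A) ⟨R⟩[R]q → q is the dual of axiom B, which corresponds to symmetry. Every such R is symmetric — valid.
(B) ⟨R⟩⟨R⟩q → ⟨R⟩q (the dual of axiom 4) characterises the transitive frames. Every such R is transitive — valid.
(C) ⟨R⟩q → [R]⟨R⟩q is axiom 5, which corresponds to the euclidean property. Every such R is euclidean — valid.
(D) [R]q → ⟨R⟩q (axiom D) characterises the serial frames. Such an R need not be serial — not valid.
(E) q → ⟨R⟩q is the dual of axiom T; it is valid on a frame exactly when R is reflexive. Such an R need not be reflexive, so not valid.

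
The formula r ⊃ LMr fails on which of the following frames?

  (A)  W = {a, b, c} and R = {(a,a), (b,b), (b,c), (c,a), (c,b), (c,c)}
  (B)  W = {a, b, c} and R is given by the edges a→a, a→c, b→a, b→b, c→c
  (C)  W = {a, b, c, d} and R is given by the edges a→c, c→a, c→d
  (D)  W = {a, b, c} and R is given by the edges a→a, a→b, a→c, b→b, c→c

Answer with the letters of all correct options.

The schema r ⊃ LMr is axiom B; it is valid on a frame iff R is symmetric.
(A) R is not symmetric (c R a but not a R c), so the schema fails here.
(B) R is not symmetric (a R c but not c R a), so the schema fails here.
(C) R is not symmetric (c R d but not d R c), so the schema fails here.
(D) R is not symmetric (a R b but not b R a), so the schema fails here.

A, B, C, D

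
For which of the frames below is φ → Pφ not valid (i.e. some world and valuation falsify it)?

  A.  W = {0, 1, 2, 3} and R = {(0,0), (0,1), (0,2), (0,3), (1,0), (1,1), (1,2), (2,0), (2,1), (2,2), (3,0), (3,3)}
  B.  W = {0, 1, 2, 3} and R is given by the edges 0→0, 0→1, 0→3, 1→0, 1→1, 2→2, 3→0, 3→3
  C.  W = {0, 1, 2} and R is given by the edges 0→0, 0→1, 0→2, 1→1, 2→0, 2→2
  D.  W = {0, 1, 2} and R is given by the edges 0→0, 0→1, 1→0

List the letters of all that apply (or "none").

D

The schema φ → Pφ is the dual of axiom T; it is valid on a frame iff R is reflexive.
(A) R is reflexive (each world relates to itself), so the schema is valid here.
(B) R is reflexive (each world relates to itself), so the schema is valid here.
(C) R is reflexive (each world relates to itself), so the schema is valid here.
(D) R is not reflexive (not 1 R 1), so the schema fails here.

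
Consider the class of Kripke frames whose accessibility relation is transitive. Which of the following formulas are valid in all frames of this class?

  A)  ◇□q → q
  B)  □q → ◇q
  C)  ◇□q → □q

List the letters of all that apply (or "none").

none

(A) ◇□q → q is the dual of axiom B, which corresponds to symmetry. Such an R need not be symmetric — not valid.
(B) □q → ◇q is axiom D, which corresponds to seriality. Such an R need not be serial — not valid.
(C) ◇□q → □q is the dual of axiom 5; it is valid on a frame exactly when R is euclidean. Such an R need not be euclidean, so not valid.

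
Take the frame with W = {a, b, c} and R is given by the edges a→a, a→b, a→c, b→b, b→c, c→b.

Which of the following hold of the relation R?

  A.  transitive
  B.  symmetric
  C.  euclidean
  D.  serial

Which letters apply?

D

(A) not transitive: c R b and b R c but not c R c.
(B) not symmetric: a R b but not b R a.
(C) not euclidean: a R b and a R a but not b R a.
(D) serial: every world has an R-successor.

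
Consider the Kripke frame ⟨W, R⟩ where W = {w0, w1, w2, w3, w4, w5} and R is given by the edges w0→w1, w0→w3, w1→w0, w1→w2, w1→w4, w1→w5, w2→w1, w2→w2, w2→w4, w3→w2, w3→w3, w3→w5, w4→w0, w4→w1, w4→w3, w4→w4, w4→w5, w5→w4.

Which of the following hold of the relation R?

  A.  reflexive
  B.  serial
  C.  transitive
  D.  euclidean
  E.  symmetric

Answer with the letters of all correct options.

B

(A) not reflexive: not w0 R w0.
(B) serial: every world has an R-successor.
(C) not transitive: w0 R w1 and w1 R w0 but not w0 R w0.
(D) not euclidean: w0 R w1 and w0 R w3 but not w1 R w3.
(E) not symmetric: w0 R w3 but not w3 R w0.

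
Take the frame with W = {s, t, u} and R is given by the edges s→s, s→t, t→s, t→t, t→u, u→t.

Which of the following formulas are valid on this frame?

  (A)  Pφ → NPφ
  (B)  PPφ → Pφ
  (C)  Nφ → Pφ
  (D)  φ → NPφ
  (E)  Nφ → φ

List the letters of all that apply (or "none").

C, D

R is not reflexive: not u R u.
R is symmetric: every R-edge is matched by its reverse.
R is not transitive: s R t and t R u but not s R u.
R is not euclidean: t R s and t R u but not s R u.
R is serial: every world has an R-successor.
(A) Pφ → NPφ is axiom 5, which corresponds to the euclidean property. R is not euclidean — not valid.
(B) PPφ → Pφ (the dual of axiom 4) characterises the transitive frames. R is not transitive — not valid.
(C) Nφ → Pφ is axiom D; it is valid on a frame exactly when R is serial. R is serial, so valid.
(D) axiom B: valid iff R is symmetric. R is symmetric — valid.
(E) Nφ → φ is axiom T; it is valid on a frame exactly when R is reflexive. R is not reflexive, so not valid.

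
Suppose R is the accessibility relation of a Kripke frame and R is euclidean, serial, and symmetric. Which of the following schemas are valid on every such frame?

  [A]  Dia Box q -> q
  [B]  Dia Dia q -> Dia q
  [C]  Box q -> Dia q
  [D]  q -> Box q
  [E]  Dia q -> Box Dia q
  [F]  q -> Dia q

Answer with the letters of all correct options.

A, B, C, E, F

Serial, symmetric and euclidean together give transitive (from symmetry + euclidean) and then reflexive; the relation is an equivalence.
(A) Dia Box q -> q is the dual of axiom B, which corresponds to symmetry. Every such R is symmetric — valid.
(B) the dual of axiom 4: valid iff R is transitive. Every such R is transitive — valid.
(C) Box q -> Dia q is axiom D; it is valid on a frame exactly when R is serial. Every such R is serial, so valid.
(D) q -> Box q is valid only on frames where every R-edge is a self-loop. Such an R need not be a subset of the identity — not valid.
(E) Dia q -> Box Dia q (axiom 5) characterises the euclidean frames. Every such R is euclidean — valid.
(F) q -> Dia q (the dual of axiom T) characterises the reflexive frames. Every such R is reflexive — valid.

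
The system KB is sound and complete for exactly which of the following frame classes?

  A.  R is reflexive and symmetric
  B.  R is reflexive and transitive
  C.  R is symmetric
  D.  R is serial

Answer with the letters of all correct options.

C

(A) this class determines B (= KTB), not KB.
(B) this class determines S4, not KB.
(C) KB is sound and complete for exactly this class.
(D) this class determines D, not KB.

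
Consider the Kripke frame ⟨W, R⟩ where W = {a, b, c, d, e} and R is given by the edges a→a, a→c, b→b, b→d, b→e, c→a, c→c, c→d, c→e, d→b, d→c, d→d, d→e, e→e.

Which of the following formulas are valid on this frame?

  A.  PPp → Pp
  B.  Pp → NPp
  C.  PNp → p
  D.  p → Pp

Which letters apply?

D

R is reflexive: each world relates to itself.
R is not symmetric: b R e but not e R b.
R is not transitive: a R c and c R d but not a R d.
R is not euclidean: b R e and b R b but not e R b.
(A) the dual of axiom 4: valid iff R is transitive. R is not transitive — not valid.
(B) Pp → NPp (axiom 5) characterises the euclidean frames. R is not euclidean — not valid.
(C) PNp → p is the dual of axiom B; it is valid on a frame exactly when R is symmetric. R is not symmetric, so not valid.
(D) p → Pp (the dual of axiom T) characterises the reflexive frames. R is reflexive — valid.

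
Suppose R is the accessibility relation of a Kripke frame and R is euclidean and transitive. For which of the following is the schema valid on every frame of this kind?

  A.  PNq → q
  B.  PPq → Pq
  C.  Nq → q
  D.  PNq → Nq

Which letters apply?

B, D

(A) PNq → q (the dual of axiom B) characterises the symmetric frames. Such an R need not be symmetric — not valid.
(B) PPq → Pq is the dual of axiom 4, which corresponds to transitivity. Every such R is transitive — valid.
(C) axiom T: valid iff R is reflexive. Such an R need not be reflexive — not valid.
(D) the dual of axiom 5: valid iff R is euclidean. Every such R is euclidean — valid.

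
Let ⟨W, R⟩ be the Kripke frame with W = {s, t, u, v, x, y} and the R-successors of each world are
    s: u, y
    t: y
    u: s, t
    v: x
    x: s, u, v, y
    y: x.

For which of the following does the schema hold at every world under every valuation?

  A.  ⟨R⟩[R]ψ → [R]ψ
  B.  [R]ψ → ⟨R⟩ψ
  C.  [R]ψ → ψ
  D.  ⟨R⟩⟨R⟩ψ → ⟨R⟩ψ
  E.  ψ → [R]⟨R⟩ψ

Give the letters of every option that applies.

B

R is not reflexive: not s R s.
R is not symmetric: s R y but not y R s.
R is not transitive: s R u and u R s but not s R s.
R is not euclidean: s R u and s R y but not u R y.
R is serial: every world has an R-successor.
(A) ⟨R⟩[R]ψ → [R]ψ is the dual of axiom 5, which corresponds to the euclidean property. R is not euclidean — not valid.
(B) axiom D: valid iff R is serial. R is serial — valid.
(C) [R]ψ → ψ is axiom T; it is valid on a frame exactly when R is reflexive. R is not reflexive, so not valid.
(D) ⟨R⟩⟨R⟩ψ → ⟨R⟩ψ (the dual of axiom 4) characterises the transitive frames. R is not transitive — not valid.
(E) ψ → [R]⟨R⟩ψ is axiom B, which corresponds to symmetry. R is not symmetric — not valid.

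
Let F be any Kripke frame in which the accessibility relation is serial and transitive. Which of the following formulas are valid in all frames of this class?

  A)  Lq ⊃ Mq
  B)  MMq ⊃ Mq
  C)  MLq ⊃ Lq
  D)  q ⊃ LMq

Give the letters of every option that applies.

A, B

(A) axiom D: valid iff R is serial. Every such R is serial — valid.
(B) MMq ⊃ Mq is the dual of axiom 4, which corresponds to transitivity. Every such R is transitive — valid.
(C) MLq ⊃ Lq (the dual of axiom 5) characterises the euclidean frames. Such an R need not be euclidean — not valid.
(D) axiom B: valid iff R is symmetric. Such an R need not be symmetric — not valid.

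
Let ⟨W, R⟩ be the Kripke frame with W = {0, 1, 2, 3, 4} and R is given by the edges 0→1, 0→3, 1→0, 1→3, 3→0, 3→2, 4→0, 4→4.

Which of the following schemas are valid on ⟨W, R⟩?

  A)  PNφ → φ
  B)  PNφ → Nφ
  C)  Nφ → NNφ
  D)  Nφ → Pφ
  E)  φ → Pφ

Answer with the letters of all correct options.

none

R is not reflexive: not 0 R 0.
R is not symmetric: 1 R 3 but not 3 R 1.
R is not transitive: 0 R 1 and 1 R 0 but not 0 R 0.
R is not euclidean: 0 R 3 and 0 R 1 but not 3 R 1.
R is not serial: 2 has no R-successor.
(A) PNφ → φ is the dual of axiom B; it is valid on a frame exactly when R is symmetric. R is not symmetric, so not valid.
(B) the dual of axiom 5: valid iff R is euclidean. R is not euclidean — not valid.
(C) Nφ → NNφ is axiom 4, which corresponds to transitivity. R is not transitive — not valid.
(D) axiom D: valid iff R is serial. R is not serial — not valid.
(E) φ → Pφ is the dual of axiom T; it is valid on a frame exactly when R is reflexive. R is not reflexive, so not valid.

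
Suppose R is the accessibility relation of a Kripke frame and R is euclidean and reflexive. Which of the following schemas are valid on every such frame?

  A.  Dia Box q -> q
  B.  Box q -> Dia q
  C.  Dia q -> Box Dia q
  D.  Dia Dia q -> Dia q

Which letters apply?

A, B, C, D

A reflexive euclidean relation is also symmetric (from wRw and wRv the euclidean condition gives vRw) and hence transitive; it is an equivalence relation.
(A) Dia Box q -> q is the dual of axiom B; it is valid on a frame exactly when R is symmetric. Every such R is symmetric, so valid.
(B) Box q -> Dia q is axiom D, which corresponds to seriality. Every such R is serial — valid.
(C) Dia q -> Box Dia q is axiom 5, which corresponds to the euclidean property. Every such R is euclidean — valid.
(D) the dual of axiom 4: valid iff R is transitive. Every such R is transitive — valid.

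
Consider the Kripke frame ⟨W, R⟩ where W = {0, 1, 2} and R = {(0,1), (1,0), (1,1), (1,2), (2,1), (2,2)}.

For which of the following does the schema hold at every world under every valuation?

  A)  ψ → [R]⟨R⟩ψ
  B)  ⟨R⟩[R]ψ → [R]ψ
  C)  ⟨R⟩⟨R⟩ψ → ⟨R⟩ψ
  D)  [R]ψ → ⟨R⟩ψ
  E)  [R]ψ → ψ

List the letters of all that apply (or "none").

A, D

R is not reflexive: not 0 R 0.
R is symmetric: every R-edge is matched by its reverse.
R is not transitive: 0 R 1 and 1 R 0 but not 0 R 0.
R is not euclidean: 1 R 0 and 1 R 2 but not 0 R 2.
R is serial: every world has an R-successor.
(A) axiom B: valid iff R is symmetric. R is symmetric — valid.
(B) ⟨R⟩[R]ψ → [R]ψ (the dual of axiom 5) characterises the euclidean frames. R is not euclidean — not valid.
(C) ⟨R⟩⟨R⟩ψ → ⟨R⟩ψ (the dual of axiom 4) characterises the transitive frames. R is not transitive — not valid.
(D) [R]ψ → ⟨R⟩ψ (axiom D) characterises the serial frames. R is serial — valid.
(E) axiom T: valid iff R is reflexive. R is not reflexive — not valid.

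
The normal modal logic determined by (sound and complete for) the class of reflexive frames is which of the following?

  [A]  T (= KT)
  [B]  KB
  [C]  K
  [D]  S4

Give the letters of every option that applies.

A

(A) T (= KT) is determined by exactly this class.
(B) KB is determined by the class of symmetric frames.
(C) K is determined by the class of arbitrary frames.
(D) S4 is determined by the class of reflexive and transitive frames.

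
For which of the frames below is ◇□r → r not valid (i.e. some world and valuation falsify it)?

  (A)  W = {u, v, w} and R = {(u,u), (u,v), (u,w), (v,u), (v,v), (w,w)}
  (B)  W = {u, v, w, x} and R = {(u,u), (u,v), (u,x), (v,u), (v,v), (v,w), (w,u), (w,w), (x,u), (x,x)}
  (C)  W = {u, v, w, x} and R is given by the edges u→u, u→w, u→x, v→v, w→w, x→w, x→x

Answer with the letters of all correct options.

The schema ◇□r → r is the dual of axiom B; it is valid on a frame iff R is symmetric.
(A) R is not symmetric (u R w but not w R u), so the schema fails here.
(B) R is not symmetric (v R w but not w R v), so the schema fails here.
(C) R is not symmetric (u R w but not w R u), so the schema fails here.

A, B, C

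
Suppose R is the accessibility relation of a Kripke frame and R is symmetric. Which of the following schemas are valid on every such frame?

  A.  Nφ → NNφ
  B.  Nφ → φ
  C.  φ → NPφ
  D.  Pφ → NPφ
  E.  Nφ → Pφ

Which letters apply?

(A) Nφ → NNφ is axiom 4, which corresponds to transitivity. Such an R need not be transitive — not valid.
(B) Nφ → φ (axiom T) characterises the reflexive frames. Such an R need not be reflexive — not valid.
(C) axiom B: valid iff R is symmetric. Every such R is symmetric — valid.
(D) axiom 5: valid iff R is euclidean. Such an R need not be euclidean — not valid.
(E) Nφ → Pφ (axiom D) characterises the serial frames. Such an R need not be serial — not valid.

C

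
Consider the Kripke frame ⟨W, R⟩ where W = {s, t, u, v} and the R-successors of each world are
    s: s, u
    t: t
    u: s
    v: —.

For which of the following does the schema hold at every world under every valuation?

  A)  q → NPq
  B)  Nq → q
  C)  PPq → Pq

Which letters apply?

R is not reflexive: not u R u.
R is symmetric: every R-edge is matched by its reverse.
R is not transitive: u R s and s R u but not u R u.
(A) q → NPq is axiom B, which corresponds to symmetry. R is symmetric — valid.
(B) Nq → q (axiom T) characterises the reflexive frames. R is not reflexive — not valid.
(C) the dual of axiom 4: valid iff R is transitive. R is not transitive — not valid.

A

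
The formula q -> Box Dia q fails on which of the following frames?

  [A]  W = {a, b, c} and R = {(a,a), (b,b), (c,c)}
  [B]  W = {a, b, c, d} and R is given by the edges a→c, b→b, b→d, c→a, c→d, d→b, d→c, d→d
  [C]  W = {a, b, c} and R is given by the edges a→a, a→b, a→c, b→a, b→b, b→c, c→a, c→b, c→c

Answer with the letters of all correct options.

none

The schema q -> Box Dia q is axiom B; it is valid on a frame iff R is symmetric.
(A) R is symmetric (every R-edge is matched by its reverse), so the schema is valid here.
(B) R is symmetric (every R-edge is matched by its reverse), so the schema is valid here.
(C) R is symmetric (every R-edge is matched by its reverse), so the schema is valid here.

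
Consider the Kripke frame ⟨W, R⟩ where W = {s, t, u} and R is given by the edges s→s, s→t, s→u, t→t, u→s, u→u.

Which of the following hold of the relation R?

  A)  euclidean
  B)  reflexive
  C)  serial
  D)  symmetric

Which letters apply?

B, C

(A) not euclidean: s R t and s R s but not t R s.
(B) reflexive: each world relates to itself.
(C) serial: every world has an R-successor.
(D) not symmetric: s R t but not t R s.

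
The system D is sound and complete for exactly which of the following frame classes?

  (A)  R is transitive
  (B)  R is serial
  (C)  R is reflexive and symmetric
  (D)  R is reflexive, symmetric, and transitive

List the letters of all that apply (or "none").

(A) this class determines K4, not D.
(B) D is sound and complete for exactly this class.
(C) this class determines B (= KTB), not D.
(D) this class determines S5, not D.

B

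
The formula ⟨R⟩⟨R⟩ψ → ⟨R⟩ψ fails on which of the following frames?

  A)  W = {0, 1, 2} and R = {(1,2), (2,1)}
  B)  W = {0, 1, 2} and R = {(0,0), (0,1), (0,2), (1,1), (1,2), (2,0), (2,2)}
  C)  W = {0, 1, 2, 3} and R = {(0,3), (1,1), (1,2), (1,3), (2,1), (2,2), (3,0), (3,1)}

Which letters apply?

A, B, C

The schema ⟨R⟩⟨R⟩ψ → ⟨R⟩ψ is the dual of axiom 4; it is valid on a frame iff R is transitive.
(A) R is not transitive (1 R 2 and 2 R 1 but not 1 R 1), so the schema fails here.
(B) R is not transitive (1 R 2 and 2 R 0 but not 1 R 0), so the schema fails here.
(C) R is not transitive (0 R 3 and 3 R 0 but not 0 R 0), so the schema fails here.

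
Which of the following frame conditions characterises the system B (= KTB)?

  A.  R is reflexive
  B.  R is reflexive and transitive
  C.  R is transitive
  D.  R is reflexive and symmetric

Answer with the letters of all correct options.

D

(A) this class determines T (= KT), not B (= KTB).
(B) this class determines S4, not B (= KTB).
(C) this class determines K4, not B (= KTB).
(D) B (= KTB) is sound and complete for exactly this class.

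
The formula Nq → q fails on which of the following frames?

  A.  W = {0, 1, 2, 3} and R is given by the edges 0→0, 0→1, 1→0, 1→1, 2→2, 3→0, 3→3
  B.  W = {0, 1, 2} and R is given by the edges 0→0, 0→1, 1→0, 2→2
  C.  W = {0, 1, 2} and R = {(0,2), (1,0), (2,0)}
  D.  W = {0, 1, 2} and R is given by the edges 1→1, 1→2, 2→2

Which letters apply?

B, C, D

The schema Nq → q is axiom T; it is valid on a frame iff R is reflexive.
(A) R is reflexive (each world relates to itself), so the schema is valid here.
(B) R is not reflexive (not 1 R 1), so the schema fails here.
(C) R is not reflexive (not 0 R 0), so the schema fails here.
(D) R is not reflexive (not 0 R 0), so the schema fails here.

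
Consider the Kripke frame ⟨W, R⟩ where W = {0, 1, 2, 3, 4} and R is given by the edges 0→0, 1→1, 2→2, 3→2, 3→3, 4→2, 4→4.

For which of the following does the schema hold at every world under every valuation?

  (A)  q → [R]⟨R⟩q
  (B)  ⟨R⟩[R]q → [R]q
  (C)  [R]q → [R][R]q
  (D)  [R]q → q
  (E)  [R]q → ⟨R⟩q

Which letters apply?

C, D, E

R is reflexive: each world relates to itself.
R is not symmetric: 3 R 2 but not 2 R 3.
R is transitive: R is closed under composition.
R is not euclidean: 3 R 2 and 3 R 3 but not 2 R 3.
R is serial: every world has an R-successor.
(A) axiom B: valid iff R is symmetric. R is not symmetric — not valid.
(B) the dual of axiom 5: valid iff R is euclidean. R is not euclidean — not valid.
(C) [R]q → [R][R]q (axiom 4) characterises the transitive frames. R is transitive — valid.
(D) [R]q → q is axiom T; it is valid on a frame exactly when R is reflexive. R is reflexive, so valid.
(E) [R]q → ⟨R⟩q is axiom D; it is valid on a frame exactly when R is serial. R is serial, so valid.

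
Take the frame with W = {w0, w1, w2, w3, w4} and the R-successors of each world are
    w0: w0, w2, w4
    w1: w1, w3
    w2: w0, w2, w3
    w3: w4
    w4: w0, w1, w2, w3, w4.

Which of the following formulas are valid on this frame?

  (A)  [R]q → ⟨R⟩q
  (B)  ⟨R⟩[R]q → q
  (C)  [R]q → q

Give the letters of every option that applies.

R is not reflexive: not w3 R w3.
R is not symmetric: w1 R w3 but not w3 R w1.
R is serial: every world has an R-successor.
(A) axiom D: valid iff R is serial. R is serial — valid.
(B) ⟨R⟩[R]q → q (the dual of axiom B) characterises the symmetric frames. R is not symmetric — not valid.
(C) [R]q → q is axiom T; it is valid on a frame exactly when R is reflexive. R is not reflexive, so not valid.

A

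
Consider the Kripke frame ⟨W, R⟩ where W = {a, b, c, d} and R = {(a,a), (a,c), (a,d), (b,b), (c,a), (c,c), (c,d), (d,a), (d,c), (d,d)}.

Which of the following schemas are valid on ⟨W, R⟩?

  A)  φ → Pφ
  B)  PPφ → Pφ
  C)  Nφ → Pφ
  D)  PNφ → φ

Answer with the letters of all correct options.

A, B, C, D

R is reflexive: each world relates to itself.
R is symmetric: every R-edge is matched by its reverse.
R is transitive: R is closed under composition.
R is serial: every world has an R-successor.
(A) φ → Pφ is the dual of axiom T; it is valid on a frame exactly when R is reflexive. R is reflexive, so valid.
(B) the dual of axiom 4: valid iff R is transitive. R is transitive — valid.
(C) Nφ → Pφ (axiom D) characterises the serial frames. R is serial — valid.
(D) PNφ → φ is the dual of axiom B; it is valid on a frame exactly when R is symmetric. R is symmetric, so valid.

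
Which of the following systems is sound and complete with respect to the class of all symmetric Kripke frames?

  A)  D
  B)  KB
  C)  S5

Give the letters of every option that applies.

B

(A) D is determined by the class of serial frames.
(B) KB is determined by exactly this class.
(C) S5 is determined by the class of reflexive, symmetric, and transitive frames.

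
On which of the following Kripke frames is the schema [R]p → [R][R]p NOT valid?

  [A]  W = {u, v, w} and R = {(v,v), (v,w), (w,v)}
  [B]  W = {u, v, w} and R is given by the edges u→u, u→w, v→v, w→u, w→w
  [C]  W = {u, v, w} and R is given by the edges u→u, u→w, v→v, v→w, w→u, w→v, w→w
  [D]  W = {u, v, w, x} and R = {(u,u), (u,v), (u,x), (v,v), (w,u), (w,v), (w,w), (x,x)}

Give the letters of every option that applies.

A, C, D

The schema [R]p → [R][R]p is axiom 4; it is valid on a frame iff R is transitive.
(A) R is not transitive (w R v and v R w but not w R w), so the schema fails here.
(B) R is transitive (R is closed under composition), so the schema is valid here.
(C) R is not transitive (u R w and w R v but not u R v), so the schema fails here.
(D) R is not transitive (w R u and u R x but not w R x), so the schema fails here.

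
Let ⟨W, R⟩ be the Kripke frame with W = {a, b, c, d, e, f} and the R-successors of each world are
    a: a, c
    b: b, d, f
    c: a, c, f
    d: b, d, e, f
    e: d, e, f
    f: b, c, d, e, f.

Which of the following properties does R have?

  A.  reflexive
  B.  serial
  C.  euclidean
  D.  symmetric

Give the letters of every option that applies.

A, B, D

(A) reflexive: each world relates to itself.
(B) serial: every world has an R-successor.
(C) not euclidean: c R a and c R f but not a R f.
(D) symmetric: every R-edge is matched by its reverse.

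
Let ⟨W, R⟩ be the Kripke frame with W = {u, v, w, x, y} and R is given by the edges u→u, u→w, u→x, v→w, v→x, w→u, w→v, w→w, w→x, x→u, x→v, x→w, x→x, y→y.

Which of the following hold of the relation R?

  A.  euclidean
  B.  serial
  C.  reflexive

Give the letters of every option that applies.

B

(A) not euclidean: w R u and w R v but not u R v.
(B) serial: every world has an R-successor.
(C) not reflexive: not v R v.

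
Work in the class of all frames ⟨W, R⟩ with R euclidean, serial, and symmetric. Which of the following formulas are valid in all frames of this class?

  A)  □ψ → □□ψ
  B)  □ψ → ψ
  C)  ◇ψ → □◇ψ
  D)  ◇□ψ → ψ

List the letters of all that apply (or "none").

Serial, symmetric and euclidean together give transitive (from symmetry + euclidean) and then reflexive; the relation is an equivalence.
(A) □ψ → □□ψ is axiom 4, which corresponds to transitivity. Every such R is transitive — valid.
(B) □ψ → ψ is axiom T, which corresponds to reflexivity. Every such R is reflexive — valid.
(C) ◇ψ → □◇ψ is axiom 5; it is valid on a frame exactly when R is euclidean. Every such R is euclidean, so valid.
(D) the dual of axiom B: valid iff R is symmetric. Every such R is symmetric — valid.

A, B, C, D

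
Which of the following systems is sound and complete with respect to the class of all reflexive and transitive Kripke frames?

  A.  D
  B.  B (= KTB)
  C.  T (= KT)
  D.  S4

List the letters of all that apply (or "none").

D

(A) D is determined by the class of serial frames.
(B) B (= KTB) is determined by the class of reflexive and symmetric frames.
(C) T (= KT) is determined by the class of reflexive frames.
(D) S4 is determined by exactly this class.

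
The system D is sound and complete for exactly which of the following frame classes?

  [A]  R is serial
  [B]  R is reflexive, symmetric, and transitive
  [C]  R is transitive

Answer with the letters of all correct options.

A

(A) D is sound and complete for exactly this class.
(B) this class determines S5, not D.
(C) this class determines K4, not D.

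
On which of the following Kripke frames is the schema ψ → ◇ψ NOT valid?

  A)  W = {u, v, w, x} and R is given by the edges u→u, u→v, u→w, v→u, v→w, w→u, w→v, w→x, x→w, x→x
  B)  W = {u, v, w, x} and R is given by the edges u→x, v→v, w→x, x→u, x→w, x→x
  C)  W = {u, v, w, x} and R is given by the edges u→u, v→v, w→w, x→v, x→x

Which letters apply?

A, B

The schema ψ → ◇ψ is the dual of axiom T; it is valid on a frame iff R is reflexive.
(A) R is not reflexive (not v R v), so the schema fails here.
(B) R is not reflexive (not u R u), so the schema fails here.
(C) R is reflexive (each world relates to itself), so the schema is valid here.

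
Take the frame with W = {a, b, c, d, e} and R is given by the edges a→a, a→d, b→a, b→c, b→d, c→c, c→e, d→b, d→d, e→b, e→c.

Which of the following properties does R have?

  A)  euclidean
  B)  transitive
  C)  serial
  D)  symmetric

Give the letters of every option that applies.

(A) not euclidean: a R d and a R a but not d R a.
(B) not transitive: a R d and d R b but not a R b.
(C) serial: every world has an R-successor.
(D) not symmetric: a R d but not d R a.

C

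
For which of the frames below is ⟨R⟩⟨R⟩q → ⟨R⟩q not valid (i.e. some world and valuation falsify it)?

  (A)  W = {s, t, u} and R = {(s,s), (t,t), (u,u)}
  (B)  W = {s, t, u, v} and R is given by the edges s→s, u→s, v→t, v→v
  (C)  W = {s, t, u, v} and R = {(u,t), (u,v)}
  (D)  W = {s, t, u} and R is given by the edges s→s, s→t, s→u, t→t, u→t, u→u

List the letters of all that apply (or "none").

none

The schema ⟨R⟩⟨R⟩q → ⟨R⟩q is the dual of axiom 4; it is valid on a frame iff R is transitive.
(A) R is transitive (R is closed under composition), so the schema is valid here.
(B) R is transitive (R is closed under composition), so the schema is valid here.
(C) R is transitive (R is closed under composition), so the schema is valid here.
(D) R is transitive (R is closed under composition), so the schema is valid here.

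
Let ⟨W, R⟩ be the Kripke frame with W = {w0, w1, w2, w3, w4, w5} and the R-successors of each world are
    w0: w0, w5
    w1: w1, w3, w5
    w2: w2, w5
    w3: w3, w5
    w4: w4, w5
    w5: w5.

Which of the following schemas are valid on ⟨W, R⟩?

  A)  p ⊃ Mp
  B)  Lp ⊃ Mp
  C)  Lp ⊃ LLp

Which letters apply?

R is reflexive: each world relates to itself.
R is transitive: R is closed under composition.
R is serial: every world has an R-successor.
(A) p ⊃ Mp is the dual of axiom T; it is valid on a frame exactly when R is reflexive. R is reflexive, so valid.
(B) Lp ⊃ Mp is axiom D; it is valid on a frame exactly when R is serial. R is serial, so valid.
(C) axiom 4: valid iff R is transitive. R is transitive — valid.

A, B, C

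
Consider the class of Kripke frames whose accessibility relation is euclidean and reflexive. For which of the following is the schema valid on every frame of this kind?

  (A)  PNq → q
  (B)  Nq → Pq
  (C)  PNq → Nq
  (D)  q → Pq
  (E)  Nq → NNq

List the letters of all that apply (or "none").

A, B, C, D, E

A reflexive euclidean relation is also symmetric (from wRw and wRv the euclidean condition gives vRw) and hence transitive; it is an equivalence relation.
(A) PNq → q (the dual of axiom B) characterises the symmetric frames. Every such R is symmetric — valid.
(B) Nq → Pq (axiom D) characterises the serial frames. Every such R is serial — valid.
(C) the dual of axiom 5: valid iff R is euclidean. Every such R is euclidean — valid.
(D) q → Pq is the dual of axiom T; it is valid on a frame exactly when R is reflexive. Every such R is reflexive, so valid.
(E) Nq → NNq (axiom 4) characterises the transitive frames. Every such R is transitive — valid.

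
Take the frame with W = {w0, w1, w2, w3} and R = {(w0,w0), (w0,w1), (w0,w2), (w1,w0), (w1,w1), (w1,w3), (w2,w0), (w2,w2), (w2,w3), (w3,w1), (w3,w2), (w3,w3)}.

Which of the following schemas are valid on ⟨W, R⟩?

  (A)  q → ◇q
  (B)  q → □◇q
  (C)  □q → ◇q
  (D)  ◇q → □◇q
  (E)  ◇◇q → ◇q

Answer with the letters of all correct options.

A, B, C

R is reflexive: each world relates to itself.
R is symmetric: every R-edge is matched by its reverse.
R is not transitive: w0 R w1 and w1 R w3 but not w0 R w3.
R is not euclidean: w0 R w1 and w0 R w2 but not w1 R w2.
R is serial: every world has an R-successor.
(A) q → ◇q (the dual of axiom T) characterises the reflexive frames. R is reflexive — valid.
(B) axiom B: valid iff R is symmetric. R is symmetric — valid.
(C) □q → ◇q is axiom D, which corresponds to seriality. R is serial — valid.
(D) ◇q → □◇q (axiom 5) characterises the euclidean frames. R is not euclidean — not valid.
(E) ◇◇q → ◇q is the dual of axiom 4; it is valid on a frame exactly when R is transitive. R is not transitive, so not valid.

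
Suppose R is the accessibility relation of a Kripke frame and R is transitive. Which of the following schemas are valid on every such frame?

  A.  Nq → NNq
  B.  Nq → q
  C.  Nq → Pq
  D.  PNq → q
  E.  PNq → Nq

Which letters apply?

(A) Nq → NNq (axiom 4) characterises the transitive frames. Every such R is transitive — valid.
(B) Nq → q is axiom T; it is valid on a frame exactly when R is reflexive. Such an R need not be reflexive, so not valid.
(C) Nq → Pq (axiom D) characterises the serial frames. Such an R need not be serial — not valid.
(D) the dual of axiom B: valid iff R is symmetric. Such an R need not be symmetric — not valid.
(E) PNq → Nq is the dual of axiom 5, which corresponds to the euclidean property. Such an R need not be euclidean — not valid.

A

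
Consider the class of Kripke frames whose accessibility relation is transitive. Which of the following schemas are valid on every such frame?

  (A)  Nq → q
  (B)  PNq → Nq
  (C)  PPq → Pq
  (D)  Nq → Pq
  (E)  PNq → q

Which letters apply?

(A) Nq → q is axiom T; it is valid on a frame exactly when R is reflexive. Such an R need not be reflexive, so not valid.
(B) PNq → Nq is the dual of axiom 5; it is valid on a frame exactly when R is euclidean. Such an R need not be euclidean, so not valid.
(C) PPq → Pq is the dual of axiom 4, which corresponds to transitivity. Every such R is transitive — valid.
(D) Nq → Pq (axiom D) characterises the serial frames. Such an R need not be serial — not valid.
(E) PNq → q is the dual of axiom B, which corresponds to symmetry. Such an R need not be symmetric — not valid.

C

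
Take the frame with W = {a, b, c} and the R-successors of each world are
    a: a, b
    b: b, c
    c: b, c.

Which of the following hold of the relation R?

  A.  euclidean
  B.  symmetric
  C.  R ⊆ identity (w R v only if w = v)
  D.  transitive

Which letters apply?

(A) not euclidean: a R b and a R a but not b R a.
(B) not symmetric: a R b but not b R a.
(C) not ⊆ identity: a R b with a ≠ b.
(D) not transitive: a R b and b R c but not a R c.

none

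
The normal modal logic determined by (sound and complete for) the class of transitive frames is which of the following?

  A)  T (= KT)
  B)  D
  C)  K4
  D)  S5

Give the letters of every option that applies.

(A) T (= KT) is determined by the class of reflexive frames.
(B) D is determined by the class of serial frames.
(C) K4 is determined by exactly this class.
(D) S5 is determined by the class of reflexive, symmetric, and transitive frames.

C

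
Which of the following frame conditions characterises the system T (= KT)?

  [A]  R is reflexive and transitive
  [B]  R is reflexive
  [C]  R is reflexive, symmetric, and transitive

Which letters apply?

B

(A) this class determines S4, not T (= KT).
(B) T (= KT) is sound and complete for exactly this class.
(C) this class determines S5, not T (= KT).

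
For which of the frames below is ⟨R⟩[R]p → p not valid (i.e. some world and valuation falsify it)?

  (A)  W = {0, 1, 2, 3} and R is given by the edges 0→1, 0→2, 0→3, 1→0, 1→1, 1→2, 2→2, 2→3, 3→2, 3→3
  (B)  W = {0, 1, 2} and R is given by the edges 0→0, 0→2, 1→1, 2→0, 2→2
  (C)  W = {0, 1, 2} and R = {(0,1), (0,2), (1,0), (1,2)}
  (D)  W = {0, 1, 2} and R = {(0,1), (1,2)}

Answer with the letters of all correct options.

The schema ⟨R⟩[R]p → p is the dual of axiom B; it is valid on a frame iff R is symmetric.
(A) R is not symmetric (0 R 2 but not 2 R 0), so the schema fails here.
(B) R is symmetric (every R-edge is matched by its reverse), so the schema is valid here.
(C) R is not symmetric (0 R 2 but not 2 R 0), so the schema fails here.
(D) R is not symmetric (0 R 1 but not 1 R 0), so the schema fails here.

A, C, D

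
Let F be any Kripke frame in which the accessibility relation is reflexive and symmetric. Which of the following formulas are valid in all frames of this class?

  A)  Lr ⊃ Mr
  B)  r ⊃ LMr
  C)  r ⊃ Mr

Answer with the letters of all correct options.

A, B, C

Reflexive relations are serial.
(A) axiom D: valid iff R is serial. Every such R is serial — valid.
(B) r ⊃ LMr is axiom B, which corresponds to symmetry. Every such R is symmetric — valid.
(C) r ⊃ Mr is the dual of axiom T, which corresponds to reflexivity. Every such R is reflexive — valid.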